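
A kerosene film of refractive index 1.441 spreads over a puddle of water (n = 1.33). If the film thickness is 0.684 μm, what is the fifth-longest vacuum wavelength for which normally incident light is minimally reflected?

394 nm

Top surface (1.0 → 1.441): reflection off a higher-index medium gives a half-wave phase shift.
Bottom surface (1.441 → 1.33): reflection off a lower-index medium gives no phase shift.
Exactly one π shift → a net half-wave offset.
For dark reflection here: 2 n t = m λ.
λ = 2 n t / m. The fifth-longest wavelength is m = 5: λ = 2 × 1.441 × 684 / 5.00 = 394 nm.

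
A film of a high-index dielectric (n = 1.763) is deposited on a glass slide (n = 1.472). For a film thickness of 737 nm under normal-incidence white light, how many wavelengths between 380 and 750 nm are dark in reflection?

3

Top surface (1.0 → 1.763): reflection off a higher-index medium gives a half-wave phase shift.
Ray reflecting at the bottom interface goes from n = 1.763 toward n = 1.472: no phase shift.
The two reflections differ by half a wavelength.
For dark reflection here: 2 n t = m λ.
λ = 2 n t / m = 2599 / m nm.
m=3: 866 nm (IR); m=4: 650 nm (visible); m=5: 520 nm (visible); m=6: 433 nm (visible); m=7: 371 nm (UV).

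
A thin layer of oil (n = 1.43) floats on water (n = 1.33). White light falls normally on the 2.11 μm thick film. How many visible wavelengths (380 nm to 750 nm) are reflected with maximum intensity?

8

Ray reflecting at the top interface goes from n = 1.0 toward n = 1.43: a half-wave phase shift.
At the lower boundary (n = 1.43 to n = 1.33) the reflected ray undergoes no phase shift.
Net: one phase inversion between the two reflected rays.
For bright reflection here: 2 n t = (m + ½) λ.
λ = 2 n t / (m + ½) = 6035 / (m + ½) nm.
m=7: 805 nm (IR); m=8: 710 nm (visible); m=9: 635 nm (visible); m=10: 575 nm (visible); m=11: 525 nm (visible); m=12: 483 nm (visible); m=13: 447 nm (visible); m=14: 416 nm (visible); m=15: 389 nm (visible); m=16: 366 nm (UV).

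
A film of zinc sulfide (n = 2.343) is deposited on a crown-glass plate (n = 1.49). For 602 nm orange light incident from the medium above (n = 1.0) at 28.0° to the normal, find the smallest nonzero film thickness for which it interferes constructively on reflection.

Ray reflecting at the top interface goes from n = 1.0 toward n = 2.343: a half-wave phase shift.
Ray reflecting at the bottom interface goes from n = 2.343 toward n = 1.49: no phase shift.
The two reflections differ by half a wavelength.
For strong reflection here: 2 n t cos θ_r = (m + ½) λ.
Snell's law: 1.0 sin 28.0° = 2.343 sin θ_r → sin θ_r = 0.200, cos θ_r = 0.980.
Minimum at m = 0: t = λ / (4 n cos θ_r) = 602 / (4 × 2.343 × 0.980) = 65.6 nm.

65.6 nm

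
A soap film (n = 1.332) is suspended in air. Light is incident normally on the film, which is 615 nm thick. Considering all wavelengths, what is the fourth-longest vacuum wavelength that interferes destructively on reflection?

At the upper boundary (n = 1.0 to n = 1.332) the reflected ray undergoes a half-wave phase shift.
Ray reflecting at the bottom interface goes from n = 1.332 toward n = 1.0: no phase shift.
Exactly one π shift → a net half-wave offset.
For weak reflection here: 2 n t = m λ.
λ = 2 n t / m. The fourth-longest wavelength is m = 4: λ = 2 × 1.332 × 615 / 4.00 = 410 nm.

410 nm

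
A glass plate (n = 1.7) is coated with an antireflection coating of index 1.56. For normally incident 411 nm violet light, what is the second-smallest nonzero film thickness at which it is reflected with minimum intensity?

At the upper boundary (n = 1.0 to n = 1.56) the reflected ray undergoes a half-wave phase shift.
At the lower boundary (n = 1.56 to n = 1.7) the reflected ray undergoes a half-wave phase shift.
Net: no relative phase inversion (both shifts match).
With no net inversion, destructive interference in reflection requires 2 n t = (m + ½) λ.
The second-smallest nonzero thickness corresponds to m = 1: t = (m + ½) λ / (2 n) = 1.50 × 411 / (2 × 1.56) = 198 nm.

198 nm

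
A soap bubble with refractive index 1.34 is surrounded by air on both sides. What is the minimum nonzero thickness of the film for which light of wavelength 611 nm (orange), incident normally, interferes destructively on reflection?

Ray reflecting at the top interface goes from n = 1.0 toward n = 1.34: a half-wave phase shift.
At the lower boundary (n = 1.34 to n = 1.0) the reflected ray undergoes no phase shift.
The two reflections differ by half a wavelength.
For minimum reflection here: 2 n t = m λ.
Minimum nonzero at m = 1: t = λ / (2 n) = 611 / (2 × 1.34) = 228 nm.

228 nm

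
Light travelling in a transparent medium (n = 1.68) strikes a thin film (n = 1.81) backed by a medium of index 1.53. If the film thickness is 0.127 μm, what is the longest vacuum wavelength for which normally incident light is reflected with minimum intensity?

460 nm

Top surface (1.68 → 1.81): reflection off a higher-index medium gives a half-wave phase shift.
Bottom surface (1.81 → 1.53): reflection off a lower-index medium gives no phase shift.
The two reflections differ by half a wavelength.
With one net inversion, destructive interference in reflection requires 2 n t = m λ.
λ = 2 n t / m. The longest wavelength is m = 1: λ = 2 × 1.81 × 127 / 1.00 = 460 nm.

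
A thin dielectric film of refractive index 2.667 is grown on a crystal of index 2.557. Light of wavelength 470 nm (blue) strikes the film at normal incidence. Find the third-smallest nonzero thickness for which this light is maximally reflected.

220 nm

Ray reflecting at the top interface goes from n = 1.0 toward n = 2.667: a half-wave phase shift.
Bottom surface (2.667 → 2.557): reflection off a lower-index medium gives no phase shift.
The two reflections differ by half a wavelength.
So the condition for constructive reflection is 2 n t = (m + ½) λ.
The third-smallest nonzero thickness corresponds to m = 2: t = (m + ½) λ / (2 n) = 2.50 × 470 / (2 × 2.667) = 220 nm.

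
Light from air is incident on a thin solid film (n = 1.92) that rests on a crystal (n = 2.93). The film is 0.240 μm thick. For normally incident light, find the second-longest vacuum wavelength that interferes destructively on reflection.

Top surface (1.0 → 1.92): reflection off a higher-index medium gives a half-wave phase shift.
At the lower boundary (n = 1.92 to n = 2.93) the reflected ray undergoes a half-wave phase shift.
Net: no relative phase inversion (both shifts match).
With no net inversion, destructive interference in reflection requires 2 n t = (m + ½) λ.
λ = 2 n t / (m + ½). The second-longest wavelength is m = 1: λ = 2 × 1.92 × 240 / 1.50 = 614 nm.

614 nm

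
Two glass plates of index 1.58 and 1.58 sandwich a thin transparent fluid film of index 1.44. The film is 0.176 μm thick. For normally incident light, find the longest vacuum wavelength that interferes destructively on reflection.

507 nm

Top surface (1.58 → 1.44): reflection off a lower-index medium gives no phase shift.
At the lower boundary (n = 1.44 to n = 1.58) the reflected ray undergoes a half-wave phase shift.
Net: one phase inversion between the two reflected rays.
With one net inversion, destructive interference in reflection requires 2 n t = m λ.
λ = 2 n t / m. The longest wavelength is m = 1: λ = 2 × 1.44 × 176 / 1.00 = 507 nm.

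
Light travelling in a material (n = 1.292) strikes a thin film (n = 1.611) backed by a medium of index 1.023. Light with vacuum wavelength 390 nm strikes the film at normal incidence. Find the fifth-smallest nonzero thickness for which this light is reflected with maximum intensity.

545 nm

At the upper boundary (n = 1.292 to n = 1.611) the reflected ray undergoes a half-wave phase shift.
At the lower boundary (n = 1.611 to n = 1.023) the reflected ray undergoes no phase shift.
Exactly one π shift → a net half-wave offset.
So the condition for constructive reflection is 2 n t = (m + ½) λ.
The fifth-smallest nonzero thickness corresponds to m = 4: t = (m + ½) λ / (2 n) = 4.50 × 390 / (2 × 1.611) = 545 nm.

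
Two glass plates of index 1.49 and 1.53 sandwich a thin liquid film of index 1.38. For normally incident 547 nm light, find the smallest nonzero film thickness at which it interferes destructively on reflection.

Top surface (1.49 → 1.38): reflection off a lower-index medium gives no phase shift.
At the lower boundary (n = 1.38 to n = 1.53) the reflected ray undergoes a half-wave phase shift.
The two reflections differ by half a wavelength.
For dark reflection here: 2 n t = m λ.
Minimum nonzero at m = 1: t = λ / (2 n) = 547 / (2 × 1.38) = 198 nm.

198 nm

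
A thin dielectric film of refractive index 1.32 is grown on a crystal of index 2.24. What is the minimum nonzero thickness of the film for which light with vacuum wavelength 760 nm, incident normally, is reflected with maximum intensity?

Top surface (1.0 → 1.32): reflection off a higher-index medium gives a half-wave phase shift.
Bottom surface (1.32 → 2.24): reflection off a higher-index medium gives a half-wave phase shift.
Zero or two π shifts → no net half-wave offset.
For maximum reflection here: 2 n t = m λ.
Minimum nonzero at m = 1: t = λ / (2 n) = 760 / (2 × 1.32) = 288 nm.

288 nm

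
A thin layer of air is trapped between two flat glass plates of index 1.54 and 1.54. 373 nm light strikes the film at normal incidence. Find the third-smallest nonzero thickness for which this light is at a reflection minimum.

Top surface (1.54 → 1.0): reflection off a lower-index medium gives no phase shift.
Ray reflecting at the bottom interface goes from n = 1.0 toward n = 1.54: a half-wave phase shift.
Exactly one π shift → a net half-wave offset.
For dark reflection here: 2 n t = m λ.
The third-smallest nonzero thickness corresponds to m = 3: t = m λ / (2 n) = 3.00 × 373 / (2 × 1.0) = 560 nm.

560 nm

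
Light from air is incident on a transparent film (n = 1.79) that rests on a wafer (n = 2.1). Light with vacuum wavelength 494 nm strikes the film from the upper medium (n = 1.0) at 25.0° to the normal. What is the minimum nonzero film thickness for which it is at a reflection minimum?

71.0 nm

Top surface (1.0 → 1.79): reflection off a higher-index medium gives a half-wave phase shift.
Bottom surface (1.79 → 2.1): reflection off a higher-index medium gives a half-wave phase shift.
Zero or two π shifts → no net half-wave offset.
With no net inversion, destructive interference in reflection requires 2 n t cos θ_r = (m + ½) λ.
Snell's law: 1.0 sin 25.0° = 1.79 sin θ_r → sin θ_r = 0.236, cos θ_r = 0.972.
Minimum at m = 0: t = λ / (4 n cos θ_r) = 494 / (4 × 1.79 × 0.972) = 71.0 nm.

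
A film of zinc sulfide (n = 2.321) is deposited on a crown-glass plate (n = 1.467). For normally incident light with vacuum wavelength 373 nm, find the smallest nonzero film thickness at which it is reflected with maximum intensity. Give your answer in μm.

0.0402 μm

Top surface (1.0 → 2.321): reflection off a higher-index medium gives a half-wave phase shift.
At the lower boundary (n = 2.321 to n = 1.467) the reflected ray undergoes no phase shift.
Net: one phase inversion between the two reflected rays.
With one net inversion, constructive interference in reflection requires 2 n t = (m + ½) λ.
Minimum at m = 0: t = λ / (4 n) = 373 / (4 × 2.321) = 40.2 nm.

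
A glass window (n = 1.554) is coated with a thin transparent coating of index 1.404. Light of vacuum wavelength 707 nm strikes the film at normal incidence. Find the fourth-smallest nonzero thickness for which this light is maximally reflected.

1007 nm

Ray reflecting at the top interface goes from n = 1.0 toward n = 1.404: a half-wave phase shift.
Bottom surface (1.404 → 1.554): reflection off a higher-index medium gives a half-wave phase shift.
Net: no relative phase inversion (both shifts match).
With no net inversion, constructive interference in reflection requires 2 n t = m λ.
The fourth-smallest nonzero thickness corresponds to m = 4: t = m λ / (2 n) = 4.00 × 707 / (2 × 1.404) = 1007 nm.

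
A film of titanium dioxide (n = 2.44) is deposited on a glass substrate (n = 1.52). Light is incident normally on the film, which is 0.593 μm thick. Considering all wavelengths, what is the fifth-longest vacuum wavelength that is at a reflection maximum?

Top surface (1.0 → 2.44): reflection off a higher-index medium gives a half-wave phase shift.
Bottom surface (2.44 → 1.52): reflection off a lower-index medium gives no phase shift.
The two reflections differ by half a wavelength.
So the condition for constructive reflection is 2 n t = (m + ½) λ.
λ = 2 n t / (m + ½). The fifth-longest wavelength is m = 4: λ = 2 × 2.44 × 593 / 4.50 = 643 nm.

643 nm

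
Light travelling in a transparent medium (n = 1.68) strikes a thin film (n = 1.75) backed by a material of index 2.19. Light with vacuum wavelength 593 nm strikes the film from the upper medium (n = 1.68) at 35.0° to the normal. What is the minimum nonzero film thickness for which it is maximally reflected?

203 nm

Top surface (1.68 → 1.75): reflection off a higher-index medium gives a half-wave phase shift.
Ray reflecting at the bottom interface goes from n = 1.75 toward n = 2.19: a half-wave phase shift.
Net: no relative phase inversion (both shifts match).
So the condition for constructive reflection is 2 n t cos θ_r = m λ.
Snell's law: 1.68 sin 35.0° = 1.75 sin θ_r → sin θ_r = 0.551, cos θ_r = 0.835.
Minimum nonzero at m = 1: t = λ / (2 n cos θ_r) = 593 / (2 × 1.75 × 0.835) = 203 nm.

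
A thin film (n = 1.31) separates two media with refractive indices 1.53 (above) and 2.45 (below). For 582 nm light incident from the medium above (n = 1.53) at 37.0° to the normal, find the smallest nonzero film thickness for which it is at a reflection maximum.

156 nm

At the upper boundary (n = 1.53 to n = 1.31) the reflected ray undergoes no phase shift.
At the lower boundary (n = 1.31 to n = 2.45) the reflected ray undergoes a half-wave phase shift.
The two reflections differ by half a wavelength.
For bright reflection here: 2 n t cos θ_r = (m + ½) λ.
Snell's law: 1.53 sin 37.0° = 1.31 sin θ_r → sin θ_r = 0.703, cos θ_r = 0.711.
Minimum at m = 0: t = λ / (4 n cos θ_r) = 582 / (4 × 1.31 × 0.711) = 156 nm.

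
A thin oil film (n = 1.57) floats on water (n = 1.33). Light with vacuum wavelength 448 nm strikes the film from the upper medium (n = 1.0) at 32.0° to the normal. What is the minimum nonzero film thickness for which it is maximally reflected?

75.8 nm

At the upper boundary (n = 1.0 to n = 1.57) the reflected ray undergoes a half-wave phase shift.
Bottom surface (1.57 → 1.33): reflection off a lower-index medium gives no phase shift.
The two reflections differ by half a wavelength.
With one net inversion, constructive interference in reflection requires 2 n t cos θ_r = (m + ½) λ.
Snell's law: 1.0 sin 32.0° = 1.57 sin θ_r → sin θ_r = 0.338, cos θ_r = 0.941.
Minimum at m = 0: t = λ / (4 n cos θ_r) = 448 / (4 × 1.57 × 0.941) = 75.8 nm.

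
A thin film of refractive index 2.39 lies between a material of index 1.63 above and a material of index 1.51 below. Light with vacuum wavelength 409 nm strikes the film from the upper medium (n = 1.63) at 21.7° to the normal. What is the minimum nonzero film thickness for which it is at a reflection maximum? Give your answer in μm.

0.0442 μm

Ray reflecting at the top interface goes from n = 1.63 toward n = 2.39: a half-wave phase shift.
Ray reflecting at the bottom interface goes from n = 2.39 toward n = 1.51: no phase shift.
The two reflections differ by half a wavelength.
So the condition for constructive reflection is 2 n t cos θ_r = (m + ½) λ.
Snell's law: 1.63 sin 21.7° = 2.39 sin θ_r → sin θ_r = 0.252, cos θ_r = 0.968.
Minimum at m = 0: t = λ / (4 n cos θ_r) = 409 / (4 × 2.39 × 0.968) = 44.2 nm.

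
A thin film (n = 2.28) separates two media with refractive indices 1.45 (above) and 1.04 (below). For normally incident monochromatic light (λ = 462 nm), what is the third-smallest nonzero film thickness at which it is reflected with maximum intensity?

253 nm

Top surface (1.45 → 2.28): reflection off a higher-index medium gives a half-wave phase shift.
Ray reflecting at the bottom interface goes from n = 2.28 toward n = 1.04: no phase shift.
The two reflections differ by half a wavelength.
For strong reflection here: 2 n t = (m + ½) λ.
The third-smallest nonzero thickness corresponds to m = 2: t = (m + ½) λ / (2 n) = 2.50 × 462 / (2 × 2.28) = 253 nm.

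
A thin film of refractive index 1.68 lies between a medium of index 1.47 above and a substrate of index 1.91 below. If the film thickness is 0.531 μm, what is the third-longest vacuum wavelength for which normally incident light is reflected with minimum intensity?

714 nm

At the upper boundary (n = 1.47 to n = 1.68) the reflected ray undergoes a half-wave phase shift.
At the lower boundary (n = 1.68 to n = 1.91) the reflected ray undergoes a half-wave phase shift.
Net: no relative phase inversion (both shifts match).
With no net inversion, destructive interference in reflection requires 2 n t = (m + ½) λ.
λ = 2 n t / (m + ½). The third-longest wavelength is m = 2: λ = 2 × 1.68 × 531 / 2.50 = 714 nm.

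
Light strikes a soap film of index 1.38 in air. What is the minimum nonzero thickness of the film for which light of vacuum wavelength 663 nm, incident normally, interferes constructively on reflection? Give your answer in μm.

0.120 μm

Ray reflecting at the top interface goes from n = 1.0 toward n = 1.38: a half-wave phase shift.
At the lower boundary (n = 1.38 to n = 1.0) the reflected ray undergoes no phase shift.
The two reflections differ by half a wavelength.
With one net inversion, constructive interference in reflection requires 2 n t = (m + ½) λ.
Minimum at m = 0: t = λ / (4 n) = 663 / (4 × 1.38) = 120 nm.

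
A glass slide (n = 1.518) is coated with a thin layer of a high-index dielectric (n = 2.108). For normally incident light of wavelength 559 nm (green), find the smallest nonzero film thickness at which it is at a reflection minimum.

Top surface (1.0 → 2.108): reflection off a higher-index medium gives a half-wave phase shift.
Ray reflecting at the bottom interface goes from n = 2.108 toward n = 1.518: no phase shift.
The two reflections differ by half a wavelength.
For weak reflection here: 2 n t = m λ.
Minimum nonzero at m = 1: t = λ / (2 n) = 559 / (2 × 2.108) = 133 nm.

133 nm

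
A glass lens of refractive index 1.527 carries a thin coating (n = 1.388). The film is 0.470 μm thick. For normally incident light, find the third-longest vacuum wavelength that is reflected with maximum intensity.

435 nm

At the upper boundary (n = 1.0 to n = 1.388) the reflected ray undergoes a half-wave phase shift.
At the lower boundary (n = 1.388 to n = 1.527) the reflected ray undergoes a half-wave phase shift.
Net: no relative phase inversion (both shifts match).
For bright reflection here: 2 n t = m λ.
λ = 2 n t / m. The third-longest wavelength is m = 3: λ = 2 × 1.388 × 470 / 3.00 = 435 nm.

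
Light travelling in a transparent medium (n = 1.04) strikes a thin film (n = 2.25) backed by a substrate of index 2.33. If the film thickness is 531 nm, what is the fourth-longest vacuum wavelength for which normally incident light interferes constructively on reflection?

597 nm

At the upper boundary (n = 1.04 to n = 2.25) the reflected ray undergoes a half-wave phase shift.
Bottom surface (2.25 → 2.33): reflection off a higher-index medium gives a half-wave phase shift.
Zero or two π shifts → no net half-wave offset.
For strong reflection here: 2 n t = m λ.
λ = 2 n t / m. The fourth-longest wavelength is m = 4: λ = 2 × 2.25 × 531 / 4.00 = 597 nm.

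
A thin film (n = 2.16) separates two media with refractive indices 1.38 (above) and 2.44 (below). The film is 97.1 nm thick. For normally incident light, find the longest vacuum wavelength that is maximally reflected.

Top surface (1.38 → 2.16): reflection off a higher-index medium gives a half-wave phase shift.
Ray reflecting at the bottom interface goes from n = 2.16 toward n = 2.44: a half-wave phase shift.
The two reflections carry the same phase change, so no net offset.
With no net inversion, constructive interference in reflection requires 2 n t = m λ.
λ = 2 n t / m. The longest wavelength is m = 1: λ = 2 × 2.16 × 97.1 / 1.00 = 419 nm.

419 nm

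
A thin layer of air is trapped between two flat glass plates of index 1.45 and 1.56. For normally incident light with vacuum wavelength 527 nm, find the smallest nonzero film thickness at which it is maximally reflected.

132 nm

At the upper boundary (n = 1.45 to n = 1.0) the reflected ray undergoes no phase shift.
Bottom surface (1.0 → 1.56): reflection off a higher-index medium gives a half-wave phase shift.
Net: one phase inversion between the two reflected rays.
For strong reflection here: 2 n t = (m + ½) λ.
Minimum at m = 0: t = λ / (4 n) = 527 / (4 × 1.0) = 132 nm.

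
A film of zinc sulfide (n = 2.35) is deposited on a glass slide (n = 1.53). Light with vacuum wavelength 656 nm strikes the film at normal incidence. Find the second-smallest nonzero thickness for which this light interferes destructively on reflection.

At the upper boundary (n = 1.0 to n = 2.35) the reflected ray undergoes a half-wave phase shift.
Ray reflecting at the bottom interface goes from n = 2.35 toward n = 1.53: no phase shift.
The two reflections differ by half a wavelength.
With one net inversion, destructive interference in reflection requires 2 n t = m λ.
The second-smallest nonzero thickness corresponds to m = 2: t = m λ / (2 n) = 2.00 × 656 / (2 × 2.35) = 279 nm.

279 nm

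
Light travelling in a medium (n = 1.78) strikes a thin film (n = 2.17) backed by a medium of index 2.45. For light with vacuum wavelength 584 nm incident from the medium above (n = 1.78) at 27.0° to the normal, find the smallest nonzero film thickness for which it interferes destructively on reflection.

Top surface (1.78 → 2.17): reflection off a higher-index medium gives a half-wave phase shift.
At the lower boundary (n = 2.17 to n = 2.45) the reflected ray undergoes a half-wave phase shift.
The two reflections carry the same phase change, so no net offset.
With no net inversion, destructive interference in reflection requires 2 n t cos θ_r = (m + ½) λ.
Snell's law: 1.78 sin 27.0° = 2.17 sin θ_r → sin θ_r = 0.372, cos θ_r = 0.928.
Minimum at m = 0: t = λ / (4 n cos θ_r) = 584 / (4 × 2.17 × 0.928) = 72.5 nm.

72.5 nm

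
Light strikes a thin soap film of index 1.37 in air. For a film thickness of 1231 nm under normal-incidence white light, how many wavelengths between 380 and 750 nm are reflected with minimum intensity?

Top surface (1.0 → 1.37): reflection off a higher-index medium gives a half-wave phase shift.
At the lower boundary (n = 1.37 to n = 1.0) the reflected ray undergoes no phase shift.
Net: one phase inversion between the two reflected rays.
So the condition for destructive reflection is 2 n t = m λ.
λ = 2 n t / m = 3373 / m nm.
m=4: 843 nm (IR); m=5: 675 nm (visible); m=6: 562 nm (visible); m=7: 482 nm (visible); m=8: 422 nm (visible); m=9: 375 nm (UV).

4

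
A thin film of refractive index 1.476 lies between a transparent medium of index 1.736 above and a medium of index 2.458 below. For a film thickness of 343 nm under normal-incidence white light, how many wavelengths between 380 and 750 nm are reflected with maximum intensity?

Ray reflecting at the top interface goes from n = 1.736 toward n = 1.476: no phase shift.
Bottom surface (1.476 → 2.458): reflection off a higher-index medium gives a half-wave phase shift.
Net: one phase inversion between the two reflected rays.
So the condition for constructive reflection is 2 n t = (m + ½) λ.
λ = 2 n t / (m + ½) = 1013 / (m + ½) nm.
m=0: 2025 nm (IR); m=1: 675 nm (visible); m=2: 405 nm (visible); m=3: 289 nm (UV).

2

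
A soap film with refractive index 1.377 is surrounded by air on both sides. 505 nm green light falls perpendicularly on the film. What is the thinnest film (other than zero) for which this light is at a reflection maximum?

91.7 nm

Ray reflecting at the top interface goes from n = 1.0 toward n = 1.377: a half-wave phase shift.
Ray reflecting at the bottom interface goes from n = 1.377 toward n = 1.0: no phase shift.
Net: one phase inversion between the two reflected rays.
For bright reflection here: 2 n t = (m + ½) λ.
Minimum at m = 0: t = λ / (4 n) = 505 / (4 × 1.377) = 91.7 nm.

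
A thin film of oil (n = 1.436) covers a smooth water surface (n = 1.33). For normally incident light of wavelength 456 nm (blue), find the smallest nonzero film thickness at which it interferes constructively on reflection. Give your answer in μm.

0.0794 μm

Ray reflecting at the top interface goes from n = 1.0 toward n = 1.436: a half-wave phase shift.
At the lower boundary (n = 1.436 to n = 1.33) the reflected ray undergoes no phase shift.
Exactly one π shift → a net half-wave offset.
So the condition for constructive reflection is 2 n t = (m + ½) λ.
Minimum at m = 0: t = λ / (4 n) = 456 / (4 × 1.436) = 79.4 nm.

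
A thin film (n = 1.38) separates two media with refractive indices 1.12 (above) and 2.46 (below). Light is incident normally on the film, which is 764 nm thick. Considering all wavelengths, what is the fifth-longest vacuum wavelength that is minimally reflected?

Top surface (1.12 → 1.38): reflection off a higher-index medium gives a half-wave phase shift.
Bottom surface (1.38 → 2.46): reflection off a higher-index medium gives a half-wave phase shift.
The two reflections carry the same phase change, so no net offset.
With no net inversion, destructive interference in reflection requires 2 n t = (m + ½) λ.
λ = 2 n t / (m + ½). The fifth-longest wavelength is m = 4: λ = 2 × 1.38 × 764 / 4.50 = 469 nm.

469 nm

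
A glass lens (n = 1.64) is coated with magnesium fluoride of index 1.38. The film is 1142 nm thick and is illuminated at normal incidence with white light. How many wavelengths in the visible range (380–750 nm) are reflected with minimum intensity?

Top surface (1.0 → 1.38): reflection off a higher-index medium gives a half-wave phase shift.
At the lower boundary (n = 1.38 to n = 1.64) the reflected ray undergoes a half-wave phase shift.
The two reflections carry the same phase change, so no net offset.
With no net inversion, destructive interference in reflection requires 2 n t = (m + ½) λ.
λ = 2 n t / (m + ½) = 3152 / (m + ½) nm.
m=3: 901 nm (IR); m=4: 700 nm (visible); m=5: 573 nm (visible); m=6: 485 nm (visible); m=7: 420 nm (visible); m=8: 371 nm (UV).

4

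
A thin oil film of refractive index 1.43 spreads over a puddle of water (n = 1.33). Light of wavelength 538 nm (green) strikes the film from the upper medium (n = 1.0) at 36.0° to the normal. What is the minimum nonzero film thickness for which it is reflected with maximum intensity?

103 nm

At the upper boundary (n = 1.0 to n = 1.43) the reflected ray undergoes a half-wave phase shift.
Bottom surface (1.43 → 1.33): reflection off a lower-index medium gives no phase shift.
Net: one phase inversion between the two reflected rays.
With one net inversion, constructive interference in reflection requires 2 n t cos θ_r = (m + ½) λ.
Snell's law: 1.0 sin 36.0° = 1.43 sin θ_r → sin θ_r = 0.411, cos θ_r = 0.912.
Minimum at m = 0: t = λ / (4 n cos θ_r) = 538 / (4 × 1.43 × 0.912) = 103 nm.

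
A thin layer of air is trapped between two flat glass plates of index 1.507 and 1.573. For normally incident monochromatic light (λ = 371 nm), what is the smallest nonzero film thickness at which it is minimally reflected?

At the upper boundary (n = 1.507 to n = 1.0) the reflected ray undergoes no phase shift.
Ray reflecting at the bottom interface goes from n = 1.0 toward n = 1.573: a half-wave phase shift.
Net: one phase inversion between the two reflected rays.
With one net inversion, destructive interference in reflection requires 2 n t = m λ.
The smallest nonzero thickness corresponds to m = 1: t = m λ / (2 n) = 1.00 × 371 / (2 × 1.0) = 186 nm.

186 nm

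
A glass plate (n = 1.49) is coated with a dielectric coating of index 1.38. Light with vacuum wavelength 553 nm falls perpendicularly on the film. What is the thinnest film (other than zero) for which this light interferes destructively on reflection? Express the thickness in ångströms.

Top surface (1.0 → 1.38): reflection off a higher-index medium gives a half-wave phase shift.
Bottom surface (1.38 → 1.49): reflection off a higher-index medium gives a half-wave phase shift.
Zero or two π shifts → no net half-wave offset.
For dark reflection here: 2 n t = (m + ½) λ.
Minimum at m = 0: t = λ / (4 n) = 553 / (4 × 1.38) = 100 nm.

1002 Å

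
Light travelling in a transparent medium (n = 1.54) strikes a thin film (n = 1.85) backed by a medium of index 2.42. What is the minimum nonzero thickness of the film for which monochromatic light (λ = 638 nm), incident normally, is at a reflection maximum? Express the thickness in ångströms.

1724 Å

Ray reflecting at the top interface goes from n = 1.54 toward n = 1.85: a half-wave phase shift.
Bottom surface (1.85 → 2.42): reflection off a higher-index medium gives a half-wave phase shift.
Net: no relative phase inversion (both shifts match).
For strong reflection here: 2 n t = m λ.
Minimum nonzero at m = 1: t = λ / (2 n) = 638 / (2 × 1.85) = 172 nm.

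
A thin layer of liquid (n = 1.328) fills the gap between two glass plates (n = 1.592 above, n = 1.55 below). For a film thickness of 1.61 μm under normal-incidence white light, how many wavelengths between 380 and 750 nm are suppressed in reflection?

6

Top surface (1.592 → 1.328): reflection off a lower-index medium gives no phase shift.
Ray reflecting at the bottom interface goes from n = 1.328 toward n = 1.55: a half-wave phase shift.
Exactly one π shift → a net half-wave offset.
So the condition for destructive reflection is 2 n t = m λ.
λ = 2 n t / m = 4276 / m nm.
m=5: 855 nm (IR); m=6: 713 nm (visible); m=7: 611 nm (visible); m=8: 535 nm (visible); m=9: 475 nm (visible); m=10: 428 nm (visible); m=11: 389 nm (visible); m=12: 356 nm (UV).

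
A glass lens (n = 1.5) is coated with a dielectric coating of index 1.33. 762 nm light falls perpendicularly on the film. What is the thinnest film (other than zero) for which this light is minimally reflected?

At the upper boundary (n = 1.0 to n = 1.33) the reflected ray undergoes a half-wave phase shift.
At the lower boundary (n = 1.33 to n = 1.5) the reflected ray undergoes a half-wave phase shift.
Net: no relative phase inversion (both shifts match).
With no net inversion, destructive interference in reflection requires 2 n t = (m + ½) λ.
Minimum at m = 0: t = λ / (4 n) = 762 / (4 × 1.33) = 143 nm.

143 nm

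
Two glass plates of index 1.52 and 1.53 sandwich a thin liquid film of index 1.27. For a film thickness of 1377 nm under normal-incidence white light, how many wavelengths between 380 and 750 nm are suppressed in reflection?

5

Ray reflecting at the top interface goes from n = 1.52 toward n = 1.27: no phase shift.
At the lower boundary (n = 1.27 to n = 1.53) the reflected ray undergoes a half-wave phase shift.
Net: one phase inversion between the two reflected rays.
So the condition for destructive reflection is 2 n t = m λ.
λ = 2 n t / m = 3498 / m nm.
m=4: 874 nm (IR); m=5: 700 nm (visible); m=6: 583 nm (visible); m=7: 500 nm (visible); m=8: 437 nm (visible); m=9: 389 nm (visible); m=10: 350 nm (UV).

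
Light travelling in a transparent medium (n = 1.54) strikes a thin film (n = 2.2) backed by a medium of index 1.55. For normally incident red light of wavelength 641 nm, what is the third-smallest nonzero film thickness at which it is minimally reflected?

Top surface (1.54 → 2.2): reflection off a higher-index medium gives a half-wave phase shift.
At the lower boundary (n = 2.2 to n = 1.55) the reflected ray undergoes no phase shift.
Net: one phase inversion between the two reflected rays.
With one net inversion, destructive interference in reflection requires 2 n t = m λ.
The third-smallest nonzero thickness corresponds to m = 3: t = m λ / (2 n) = 3.00 × 641 / (2 × 2.2) = 437 nm.

437 nm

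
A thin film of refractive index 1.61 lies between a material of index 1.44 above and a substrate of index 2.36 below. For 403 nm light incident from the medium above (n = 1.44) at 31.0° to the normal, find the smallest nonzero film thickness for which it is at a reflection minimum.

At the upper boundary (n = 1.44 to n = 1.61) the reflected ray undergoes a half-wave phase shift.
At the lower boundary (n = 1.61 to n = 2.36) the reflected ray undergoes a half-wave phase shift.
The two reflections carry the same phase change, so no net offset.
With no net inversion, destructive interference in reflection requires 2 n t cos θ_r = (m + ½) λ.
Snell's law: 1.44 sin 31.0° = 1.61 sin θ_r → sin θ_r = 0.461, cos θ_r = 0.888.
Minimum at m = 0: t = λ / (4 n cos θ_r) = 403 / (4 × 1.61 × 0.888) = 70.5 nm.

70.5 nm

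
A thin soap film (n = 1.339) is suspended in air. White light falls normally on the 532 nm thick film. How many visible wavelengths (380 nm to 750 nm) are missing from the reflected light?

2

Top surface (1.0 → 1.339): reflection off a higher-index medium gives a half-wave phase shift.
Bottom surface (1.339 → 1.0): reflection off a lower-index medium gives no phase shift.
Exactly one π shift → a net half-wave offset.
For dark reflection here: 2 n t = m λ.
λ = 2 n t / m = 1425 / m nm.
m=1: 1425 nm (IR); m=2: 712 nm (visible); m=3: 475 nm (visible); m=4: 356 nm (UV).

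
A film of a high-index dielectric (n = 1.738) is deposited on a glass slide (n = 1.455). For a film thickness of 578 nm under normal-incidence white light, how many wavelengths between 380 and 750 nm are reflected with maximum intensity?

2

Ray reflecting at the top interface goes from n = 1.0 toward n = 1.738: a half-wave phase shift.
Ray reflecting at the bottom interface goes from n = 1.738 toward n = 1.455: no phase shift.
The two reflections differ by half a wavelength.
With one net inversion, constructive interference in reflection requires 2 n t = (m + ½) λ.
λ = 2 n t / (m + ½) = 2009 / (m + ½) nm.
m=2: 804 nm (IR); m=3: 574 nm (visible); m=4: 446 nm (visible); m=5: 365 nm (UV).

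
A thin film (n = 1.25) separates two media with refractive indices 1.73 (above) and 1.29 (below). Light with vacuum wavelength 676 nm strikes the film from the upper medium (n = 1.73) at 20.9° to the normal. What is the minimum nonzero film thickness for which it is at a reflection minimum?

Ray reflecting at the top interface goes from n = 1.73 toward n = 1.25: no phase shift.
Ray reflecting at the bottom interface goes from n = 1.25 toward n = 1.29: a half-wave phase shift.
The two reflections differ by half a wavelength.
With one net inversion, destructive interference in reflection requires 2 n t cos θ_r = m λ.
Snell's law: 1.73 sin 20.9° = 1.25 sin θ_r → sin θ_r = 0.494, cos θ_r = 0.870.
Minimum nonzero at m = 1: t = λ / (2 n cos θ_r) = 676 / (2 × 1.25 × 0.870) = 311 nm.

311 nm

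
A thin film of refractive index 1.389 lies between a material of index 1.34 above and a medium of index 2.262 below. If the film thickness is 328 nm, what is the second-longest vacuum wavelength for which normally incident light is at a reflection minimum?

607 nm

At the upper boundary (n = 1.34 to n = 1.389) the reflected ray undergoes a half-wave phase shift.
At the lower boundary (n = 1.389 to n = 2.262) the reflected ray undergoes a half-wave phase shift.
Zero or two π shifts → no net half-wave offset.
For minimum reflection here: 2 n t = (m + ½) λ.
λ = 2 n t / (m + ½). The second-longest wavelength is m = 1: λ = 2 × 1.389 × 328 / 1.50 = 607 nm.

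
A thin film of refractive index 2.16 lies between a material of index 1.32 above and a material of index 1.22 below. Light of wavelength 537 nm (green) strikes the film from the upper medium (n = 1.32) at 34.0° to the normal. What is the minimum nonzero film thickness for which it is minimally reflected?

132 nm

At the upper boundary (n = 1.32 to n = 2.16) the reflected ray undergoes a half-wave phase shift.
Bottom surface (2.16 → 1.22): reflection off a lower-index medium gives no phase shift.
Exactly one π shift → a net half-wave offset.
For dark reflection here: 2 n t cos θ_r = m λ.
Snell's law: 1.32 sin 34.0° = 2.16 sin θ_r → sin θ_r = 0.342, cos θ_r = 0.940.
Minimum nonzero at m = 1: t = λ / (2 n cos θ_r) = 537 / (2 × 2.16 × 0.940) = 132 nm.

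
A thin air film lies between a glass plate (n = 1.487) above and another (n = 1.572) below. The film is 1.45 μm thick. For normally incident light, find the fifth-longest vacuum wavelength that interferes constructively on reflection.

644 nm

Ray reflecting at the top interface goes from n = 1.487 toward n = 1.0: no phase shift.
Ray reflecting at the bottom interface goes from n = 1.0 toward n = 1.572: a half-wave phase shift.
The two reflections differ by half a wavelength.
So the condition for constructive reflection is 2 n t = (m + ½) λ.
λ = 2 n t / (m + ½). The fifth-longest wavelength is m = 4: λ = 2 × 1.0 × 1450 / 4.50 = 644 nm.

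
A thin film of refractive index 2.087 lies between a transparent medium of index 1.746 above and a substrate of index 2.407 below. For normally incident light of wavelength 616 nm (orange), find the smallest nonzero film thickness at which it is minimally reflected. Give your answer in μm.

Ray reflecting at the top interface goes from n = 1.746 toward n = 2.087: a half-wave phase shift.
Bottom surface (2.087 → 2.407): reflection off a higher-index medium gives a half-wave phase shift.
The two reflections carry the same phase change, so no net offset.
With no net inversion, destructive interference in reflection requires 2 n t = (m + ½) λ.
Minimum at m = 0: t = λ / (4 n) = 616 / (4 × 2.087) = 73.8 nm.

0.0738 μm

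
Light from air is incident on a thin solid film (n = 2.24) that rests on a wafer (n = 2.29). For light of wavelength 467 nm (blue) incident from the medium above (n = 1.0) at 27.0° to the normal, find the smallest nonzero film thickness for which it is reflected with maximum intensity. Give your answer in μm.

At the upper boundary (n = 1.0 to n = 2.24) the reflected ray undergoes a half-wave phase shift.
At the lower boundary (n = 2.24 to n = 2.29) the reflected ray undergoes a half-wave phase shift.
Net: no relative phase inversion (both shifts match).
With no net inversion, constructive interference in reflection requires 2 n t cos θ_r = m λ.
Snell's law: 1.0 sin 27.0° = 2.24 sin θ_r → sin θ_r = 0.203, cos θ_r = 0.979.
Minimum nonzero at m = 1: t = λ / (2 n cos θ_r) = 467 / (2 × 2.24 × 0.979) = 106 nm.

0.106 μm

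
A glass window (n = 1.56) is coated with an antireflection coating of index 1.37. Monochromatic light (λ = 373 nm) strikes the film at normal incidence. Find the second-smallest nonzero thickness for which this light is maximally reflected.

Top surface (1.0 → 1.37): reflection off a higher-index medium gives a half-wave phase shift.
Bottom surface (1.37 → 1.56): reflection off a higher-index medium gives a half-wave phase shift.
Zero or two π shifts → no net half-wave offset.
For bright reflection here: 2 n t = m λ.
The second-smallest nonzero thickness corresponds to m = 2: t = m λ / (2 n) = 2.00 × 373 / (2 × 1.37) = 272 nm.

272 nm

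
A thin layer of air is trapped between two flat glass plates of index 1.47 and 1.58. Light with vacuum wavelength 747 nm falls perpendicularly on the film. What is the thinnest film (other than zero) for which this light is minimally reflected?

Top surface (1.47 → 1.0): reflection off a lower-index medium gives no phase shift.
Bottom surface (1.0 → 1.58): reflection off a higher-index medium gives a half-wave phase shift.
Net: one phase inversion between the two reflected rays.
For weak reflection here: 2 n t = m λ.
Minimum nonzero at m = 1: t = λ / (2 n) = 747 / (2 × 1.0) = 374 nm.

374 nm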